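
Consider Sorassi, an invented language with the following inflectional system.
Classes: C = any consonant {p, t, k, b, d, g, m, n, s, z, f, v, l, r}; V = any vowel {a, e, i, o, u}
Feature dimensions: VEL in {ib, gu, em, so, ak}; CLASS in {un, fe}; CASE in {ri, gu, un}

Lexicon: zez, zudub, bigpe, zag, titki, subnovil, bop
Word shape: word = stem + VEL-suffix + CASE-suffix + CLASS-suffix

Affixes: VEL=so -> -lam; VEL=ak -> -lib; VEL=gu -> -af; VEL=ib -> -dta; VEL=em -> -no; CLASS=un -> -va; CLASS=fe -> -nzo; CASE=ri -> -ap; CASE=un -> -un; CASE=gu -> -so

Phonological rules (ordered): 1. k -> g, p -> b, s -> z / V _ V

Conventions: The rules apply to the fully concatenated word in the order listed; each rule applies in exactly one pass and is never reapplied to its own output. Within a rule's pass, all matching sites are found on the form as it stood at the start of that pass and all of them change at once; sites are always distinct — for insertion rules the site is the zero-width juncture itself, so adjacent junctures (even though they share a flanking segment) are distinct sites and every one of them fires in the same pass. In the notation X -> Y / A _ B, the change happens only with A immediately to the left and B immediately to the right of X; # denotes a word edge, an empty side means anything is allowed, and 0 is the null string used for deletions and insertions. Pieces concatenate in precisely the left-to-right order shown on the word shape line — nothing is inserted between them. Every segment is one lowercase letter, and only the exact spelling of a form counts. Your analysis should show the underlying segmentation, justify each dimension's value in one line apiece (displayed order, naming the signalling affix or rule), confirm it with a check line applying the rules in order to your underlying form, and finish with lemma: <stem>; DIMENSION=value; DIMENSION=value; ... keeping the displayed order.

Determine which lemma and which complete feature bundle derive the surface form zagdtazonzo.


underlying: zag-dta-so-nzo
VEL=ib - signalled by the affix -dta
CLASS=fe - signalled by the affix -nzo
CASE=gu - signalled by the affix -so
check: zagdtasonzo -> zagdtazonzo
lemma: zag; VEL=ib; CLASS=fe; CASE=gu


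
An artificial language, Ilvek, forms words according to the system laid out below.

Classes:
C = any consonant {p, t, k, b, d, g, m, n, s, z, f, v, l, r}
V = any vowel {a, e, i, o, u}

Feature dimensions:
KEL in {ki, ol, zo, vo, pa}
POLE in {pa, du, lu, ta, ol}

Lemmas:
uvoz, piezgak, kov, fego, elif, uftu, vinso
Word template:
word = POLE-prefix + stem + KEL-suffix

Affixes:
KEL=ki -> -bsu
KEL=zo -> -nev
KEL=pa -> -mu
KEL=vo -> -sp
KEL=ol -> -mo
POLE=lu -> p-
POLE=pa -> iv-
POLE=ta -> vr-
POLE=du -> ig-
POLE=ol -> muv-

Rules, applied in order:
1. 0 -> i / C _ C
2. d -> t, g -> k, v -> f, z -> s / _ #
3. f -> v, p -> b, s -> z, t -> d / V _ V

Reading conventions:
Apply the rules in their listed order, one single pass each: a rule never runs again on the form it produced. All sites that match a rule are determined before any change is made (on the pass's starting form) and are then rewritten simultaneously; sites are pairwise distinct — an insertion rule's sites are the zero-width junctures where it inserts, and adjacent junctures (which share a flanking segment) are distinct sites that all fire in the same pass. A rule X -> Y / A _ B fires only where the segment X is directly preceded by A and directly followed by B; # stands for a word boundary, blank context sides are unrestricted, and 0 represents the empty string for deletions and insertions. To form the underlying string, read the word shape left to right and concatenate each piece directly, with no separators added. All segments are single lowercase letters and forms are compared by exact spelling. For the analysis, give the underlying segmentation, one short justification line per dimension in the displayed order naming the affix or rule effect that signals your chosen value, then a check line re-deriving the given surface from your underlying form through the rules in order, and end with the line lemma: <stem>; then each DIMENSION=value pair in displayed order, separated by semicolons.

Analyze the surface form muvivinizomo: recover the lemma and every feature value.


underlying: muv-vinso-mo
KEL=ol - signalled by the affix -mo
POLE=ol - signalled by the affix muv-
check: muvvinsomo -> muvivinisomo -> muvivinisomo -> muvivinizomo
lemma: vinso; KEL=ol; POLE=ol


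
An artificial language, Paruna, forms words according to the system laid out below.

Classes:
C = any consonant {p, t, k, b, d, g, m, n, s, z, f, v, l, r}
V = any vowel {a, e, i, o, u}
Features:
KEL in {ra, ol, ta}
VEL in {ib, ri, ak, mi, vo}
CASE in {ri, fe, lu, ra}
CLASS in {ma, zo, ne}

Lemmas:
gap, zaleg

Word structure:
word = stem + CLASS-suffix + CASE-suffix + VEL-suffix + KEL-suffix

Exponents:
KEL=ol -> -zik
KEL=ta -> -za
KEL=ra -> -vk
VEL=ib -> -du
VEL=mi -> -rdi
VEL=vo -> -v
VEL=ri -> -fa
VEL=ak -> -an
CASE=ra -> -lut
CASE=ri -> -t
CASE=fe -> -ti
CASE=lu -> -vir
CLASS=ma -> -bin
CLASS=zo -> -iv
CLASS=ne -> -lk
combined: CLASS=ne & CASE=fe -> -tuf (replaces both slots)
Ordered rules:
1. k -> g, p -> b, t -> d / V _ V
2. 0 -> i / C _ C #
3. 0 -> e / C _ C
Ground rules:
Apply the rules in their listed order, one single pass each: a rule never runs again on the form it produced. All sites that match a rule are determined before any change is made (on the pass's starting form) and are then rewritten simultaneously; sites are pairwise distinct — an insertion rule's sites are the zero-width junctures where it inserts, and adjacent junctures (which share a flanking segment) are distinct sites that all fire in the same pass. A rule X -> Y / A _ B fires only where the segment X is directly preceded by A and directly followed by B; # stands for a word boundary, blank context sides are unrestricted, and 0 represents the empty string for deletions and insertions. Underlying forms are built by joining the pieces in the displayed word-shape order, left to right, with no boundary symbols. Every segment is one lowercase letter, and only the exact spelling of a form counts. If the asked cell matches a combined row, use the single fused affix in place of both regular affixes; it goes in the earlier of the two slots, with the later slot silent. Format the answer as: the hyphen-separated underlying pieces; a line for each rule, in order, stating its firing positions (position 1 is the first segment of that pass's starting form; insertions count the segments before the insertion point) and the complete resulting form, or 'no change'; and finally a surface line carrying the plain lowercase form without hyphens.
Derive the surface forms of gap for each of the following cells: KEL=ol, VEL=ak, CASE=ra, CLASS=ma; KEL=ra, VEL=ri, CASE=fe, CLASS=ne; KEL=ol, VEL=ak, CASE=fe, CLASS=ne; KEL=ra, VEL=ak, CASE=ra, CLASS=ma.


cell KEL=ol, VEL=ak, CASE=ra, CLASS=ma:
underlying: gap-bin-lut-an-zik
1. k -> g, p -> b, t -> d / V _ V: fires at position(s) 9: gapbinludanzik
2. 0 -> i / C _ C #: no change
3. 0 -> e / C _ C: inserts after position(s) 3, 6, 11: gapebineludanezik
surface: gapebineludanezik

cell KEL=ra, VEL=ri, CASE=fe, CLASS=ne:
underlying: gap-tuf-fa-vk
1. k -> g, p -> b, t -> d / V _ V: no change
2. 0 -> i / C _ C #: inserts after position(s) 9: gaptuffavik
3. 0 -> e / C _ C: inserts after position(s) 3, 6: gapetufefavik
surface: gapetufefavik

cell KEL=ol, VEL=ak, CASE=fe, CLASS=ne:
underlying: gap-tuf-an-zik
1. k -> g, p -> b, t -> d / V _ V: no change
2. 0 -> i / C _ C #: no change
3. 0 -> e / C _ C: inserts after position(s) 3, 8: gapetufanezik
surface: gapetufanezik

cell KEL=ra, VEL=ak, CASE=ra, CLASS=ma:
underlying: gap-bin-lut-an-vk
1. k -> g, p -> b, t -> d / V _ V: fires at position(s) 9: gapbinludanvk
2. 0 -> i / C _ C #: inserts after position(s) 12: gapbinludanvik
3. 0 -> e / C _ C: inserts after position(s) 3, 6, 11: gapebineludanevik
surface: gapebineludanevik


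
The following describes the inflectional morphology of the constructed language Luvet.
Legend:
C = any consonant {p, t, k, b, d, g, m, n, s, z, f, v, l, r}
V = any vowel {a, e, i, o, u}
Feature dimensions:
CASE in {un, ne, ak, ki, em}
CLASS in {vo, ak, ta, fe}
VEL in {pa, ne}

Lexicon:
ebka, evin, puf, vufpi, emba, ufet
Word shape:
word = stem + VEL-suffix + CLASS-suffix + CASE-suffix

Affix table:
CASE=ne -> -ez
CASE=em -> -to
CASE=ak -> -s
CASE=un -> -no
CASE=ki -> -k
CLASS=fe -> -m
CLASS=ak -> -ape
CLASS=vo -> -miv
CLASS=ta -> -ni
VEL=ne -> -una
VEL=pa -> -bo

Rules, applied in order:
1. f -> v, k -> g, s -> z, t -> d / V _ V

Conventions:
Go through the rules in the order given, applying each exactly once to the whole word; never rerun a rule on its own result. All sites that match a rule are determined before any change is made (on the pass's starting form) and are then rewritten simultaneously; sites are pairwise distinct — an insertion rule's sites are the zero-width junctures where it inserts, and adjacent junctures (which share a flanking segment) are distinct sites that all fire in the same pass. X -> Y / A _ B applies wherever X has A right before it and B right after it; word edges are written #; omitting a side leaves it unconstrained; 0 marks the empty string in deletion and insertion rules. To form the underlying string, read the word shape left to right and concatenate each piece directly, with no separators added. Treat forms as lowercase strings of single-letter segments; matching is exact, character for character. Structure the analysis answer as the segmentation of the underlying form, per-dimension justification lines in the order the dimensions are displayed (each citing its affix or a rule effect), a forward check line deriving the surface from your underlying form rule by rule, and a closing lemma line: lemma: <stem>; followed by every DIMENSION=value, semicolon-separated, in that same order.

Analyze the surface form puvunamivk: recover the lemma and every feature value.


underlying: puf-una-miv-k
CASE=ki - signalled by the affix -k
CLASS=vo - signalled by the affix -miv
VEL=ne - signalled by the affix -una
check: pufunamivk -> puvunamivk
lemma: puf; CASE=ki; CLASS=vo; VEL=ne


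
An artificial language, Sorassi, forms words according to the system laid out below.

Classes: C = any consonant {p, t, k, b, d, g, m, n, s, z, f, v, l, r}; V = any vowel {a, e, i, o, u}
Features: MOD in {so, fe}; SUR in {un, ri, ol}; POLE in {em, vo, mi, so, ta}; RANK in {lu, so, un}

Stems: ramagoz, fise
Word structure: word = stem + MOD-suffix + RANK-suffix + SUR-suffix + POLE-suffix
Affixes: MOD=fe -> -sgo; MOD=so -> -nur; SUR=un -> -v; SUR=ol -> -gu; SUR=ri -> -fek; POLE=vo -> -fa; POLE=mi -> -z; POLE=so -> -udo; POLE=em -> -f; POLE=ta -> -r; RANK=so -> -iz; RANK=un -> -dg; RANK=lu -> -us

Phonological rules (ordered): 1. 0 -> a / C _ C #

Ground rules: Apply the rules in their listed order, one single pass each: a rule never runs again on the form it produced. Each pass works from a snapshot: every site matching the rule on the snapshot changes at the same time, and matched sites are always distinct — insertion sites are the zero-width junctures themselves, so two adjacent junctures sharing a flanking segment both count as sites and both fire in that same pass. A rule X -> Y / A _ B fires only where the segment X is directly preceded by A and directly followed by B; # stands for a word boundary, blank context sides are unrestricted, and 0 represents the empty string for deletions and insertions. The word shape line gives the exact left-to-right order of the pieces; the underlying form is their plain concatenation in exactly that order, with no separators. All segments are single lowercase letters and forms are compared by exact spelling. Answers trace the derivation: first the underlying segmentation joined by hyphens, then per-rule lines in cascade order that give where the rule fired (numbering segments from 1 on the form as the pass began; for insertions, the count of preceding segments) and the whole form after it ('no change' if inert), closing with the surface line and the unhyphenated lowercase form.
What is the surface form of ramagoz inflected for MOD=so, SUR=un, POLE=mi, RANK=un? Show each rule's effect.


underlying: ramagoz-nur-dg-v-z
1. 0 -> a / C _ C #: inserts after position(s) 13: ramagoznurdgvaz
surface: ramagoznurdgvaz


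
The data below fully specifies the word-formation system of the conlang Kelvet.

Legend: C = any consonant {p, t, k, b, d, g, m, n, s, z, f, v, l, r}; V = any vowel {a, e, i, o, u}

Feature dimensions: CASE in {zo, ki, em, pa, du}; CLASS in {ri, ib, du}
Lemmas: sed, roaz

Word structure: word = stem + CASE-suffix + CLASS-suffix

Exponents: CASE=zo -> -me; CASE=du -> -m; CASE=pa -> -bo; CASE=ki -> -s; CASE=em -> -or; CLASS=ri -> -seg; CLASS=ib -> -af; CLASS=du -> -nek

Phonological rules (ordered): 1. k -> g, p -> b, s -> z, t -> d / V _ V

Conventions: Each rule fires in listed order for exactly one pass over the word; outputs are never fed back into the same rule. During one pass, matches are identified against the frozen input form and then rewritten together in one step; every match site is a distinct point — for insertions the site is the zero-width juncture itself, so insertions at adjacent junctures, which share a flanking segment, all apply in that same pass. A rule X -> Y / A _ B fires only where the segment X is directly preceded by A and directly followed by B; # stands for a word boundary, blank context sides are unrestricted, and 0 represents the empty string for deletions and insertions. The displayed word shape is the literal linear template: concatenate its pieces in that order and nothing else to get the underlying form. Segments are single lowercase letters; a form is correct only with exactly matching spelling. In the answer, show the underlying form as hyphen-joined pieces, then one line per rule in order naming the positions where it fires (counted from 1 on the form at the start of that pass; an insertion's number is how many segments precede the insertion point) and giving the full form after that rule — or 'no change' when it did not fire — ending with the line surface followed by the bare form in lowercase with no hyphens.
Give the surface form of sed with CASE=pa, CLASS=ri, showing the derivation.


underlying: sed-bo-seg
1. k -> g, p -> b, s -> z, t -> d / V _ V: fires at position(s) 6: sedbozeg
surface: sedbozeg


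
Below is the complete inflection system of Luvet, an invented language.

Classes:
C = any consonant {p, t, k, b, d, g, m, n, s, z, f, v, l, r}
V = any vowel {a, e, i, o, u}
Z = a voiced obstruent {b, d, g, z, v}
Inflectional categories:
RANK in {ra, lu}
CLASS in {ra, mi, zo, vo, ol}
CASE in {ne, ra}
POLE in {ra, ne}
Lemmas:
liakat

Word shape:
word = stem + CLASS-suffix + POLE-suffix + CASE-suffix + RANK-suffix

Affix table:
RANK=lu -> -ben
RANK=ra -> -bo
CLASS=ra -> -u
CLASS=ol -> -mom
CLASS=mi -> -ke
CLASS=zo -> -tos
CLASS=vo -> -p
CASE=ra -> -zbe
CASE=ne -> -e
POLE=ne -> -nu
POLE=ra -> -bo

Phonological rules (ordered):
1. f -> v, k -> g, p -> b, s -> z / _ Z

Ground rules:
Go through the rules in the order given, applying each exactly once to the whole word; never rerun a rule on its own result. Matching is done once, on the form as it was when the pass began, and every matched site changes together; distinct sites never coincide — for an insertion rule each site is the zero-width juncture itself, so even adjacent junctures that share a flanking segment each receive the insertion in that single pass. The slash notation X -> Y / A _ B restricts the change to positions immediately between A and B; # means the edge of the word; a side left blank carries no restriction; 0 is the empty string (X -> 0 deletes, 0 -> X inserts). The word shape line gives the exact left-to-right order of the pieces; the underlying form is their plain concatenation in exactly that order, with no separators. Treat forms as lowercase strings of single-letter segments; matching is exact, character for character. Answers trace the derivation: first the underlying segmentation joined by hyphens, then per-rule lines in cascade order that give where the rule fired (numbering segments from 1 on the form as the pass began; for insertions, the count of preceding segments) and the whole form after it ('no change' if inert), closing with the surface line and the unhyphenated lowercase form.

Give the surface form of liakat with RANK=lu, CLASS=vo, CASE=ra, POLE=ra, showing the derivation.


underlying: liakat-p-bo-zbe-ben
1. f -> v, k -> g, p -> b, s -> z / _ Z: fires at position(s) 7: liakatbbozbeben
surface: liakatbbozbeben


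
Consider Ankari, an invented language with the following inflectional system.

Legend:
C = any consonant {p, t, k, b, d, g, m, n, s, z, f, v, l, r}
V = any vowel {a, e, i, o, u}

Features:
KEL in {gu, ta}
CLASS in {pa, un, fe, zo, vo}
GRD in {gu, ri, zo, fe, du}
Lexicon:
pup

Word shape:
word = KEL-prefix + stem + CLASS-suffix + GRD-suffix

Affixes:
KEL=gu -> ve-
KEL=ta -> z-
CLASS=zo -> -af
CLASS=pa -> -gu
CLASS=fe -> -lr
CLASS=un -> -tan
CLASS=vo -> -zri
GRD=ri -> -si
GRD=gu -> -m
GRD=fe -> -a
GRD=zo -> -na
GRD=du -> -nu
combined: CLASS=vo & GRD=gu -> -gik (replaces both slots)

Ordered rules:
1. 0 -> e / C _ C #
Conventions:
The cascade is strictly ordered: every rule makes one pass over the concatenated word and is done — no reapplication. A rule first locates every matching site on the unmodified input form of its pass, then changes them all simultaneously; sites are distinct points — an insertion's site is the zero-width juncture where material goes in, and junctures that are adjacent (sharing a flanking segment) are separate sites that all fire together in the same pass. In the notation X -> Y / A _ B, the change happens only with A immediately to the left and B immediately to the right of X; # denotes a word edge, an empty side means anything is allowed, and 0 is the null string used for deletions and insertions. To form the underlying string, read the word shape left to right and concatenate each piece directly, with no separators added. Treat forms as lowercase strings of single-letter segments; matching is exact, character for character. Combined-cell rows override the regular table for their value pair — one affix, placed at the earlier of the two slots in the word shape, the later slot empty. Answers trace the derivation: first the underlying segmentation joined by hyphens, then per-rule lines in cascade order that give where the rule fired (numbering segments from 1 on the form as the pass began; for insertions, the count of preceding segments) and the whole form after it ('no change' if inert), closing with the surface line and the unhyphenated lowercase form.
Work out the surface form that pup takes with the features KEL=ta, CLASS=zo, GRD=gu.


underlying: z-pup-af-m
1. 0 -> e / C _ C #: inserts after position(s) 6: zpupafem
surface: zpupafem


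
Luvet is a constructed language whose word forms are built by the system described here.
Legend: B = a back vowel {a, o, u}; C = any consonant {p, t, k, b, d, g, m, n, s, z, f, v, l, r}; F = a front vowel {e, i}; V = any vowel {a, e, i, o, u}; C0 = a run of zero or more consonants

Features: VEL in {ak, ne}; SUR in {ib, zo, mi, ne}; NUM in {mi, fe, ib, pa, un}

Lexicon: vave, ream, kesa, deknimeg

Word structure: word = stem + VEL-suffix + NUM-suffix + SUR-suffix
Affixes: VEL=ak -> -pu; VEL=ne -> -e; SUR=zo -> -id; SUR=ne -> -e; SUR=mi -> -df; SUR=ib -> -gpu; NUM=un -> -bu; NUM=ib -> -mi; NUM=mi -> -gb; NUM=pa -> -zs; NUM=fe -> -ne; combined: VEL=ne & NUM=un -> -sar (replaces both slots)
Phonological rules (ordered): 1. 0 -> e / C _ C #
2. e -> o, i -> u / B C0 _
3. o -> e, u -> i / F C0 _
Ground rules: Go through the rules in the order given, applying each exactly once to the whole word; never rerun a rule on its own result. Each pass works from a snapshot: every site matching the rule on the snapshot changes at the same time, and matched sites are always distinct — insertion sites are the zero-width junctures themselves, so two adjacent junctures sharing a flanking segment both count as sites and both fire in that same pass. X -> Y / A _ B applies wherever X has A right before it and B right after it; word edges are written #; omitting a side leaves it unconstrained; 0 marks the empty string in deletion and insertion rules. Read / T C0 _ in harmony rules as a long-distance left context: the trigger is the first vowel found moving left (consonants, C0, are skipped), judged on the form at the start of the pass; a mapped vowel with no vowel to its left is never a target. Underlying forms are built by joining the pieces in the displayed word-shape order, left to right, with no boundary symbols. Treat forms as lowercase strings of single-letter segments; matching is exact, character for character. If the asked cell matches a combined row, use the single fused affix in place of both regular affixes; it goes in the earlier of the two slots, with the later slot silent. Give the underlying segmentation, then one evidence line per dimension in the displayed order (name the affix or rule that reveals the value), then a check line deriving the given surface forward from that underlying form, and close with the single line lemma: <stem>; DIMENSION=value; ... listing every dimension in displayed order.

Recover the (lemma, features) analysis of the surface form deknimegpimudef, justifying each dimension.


underlying: deknimeg-pu-mi-df
VEL=ak - signalled by the affix -pu
SUR=mi - signalled by the affix -df
NUM=ib - signalled by the affix -mi
check: deknimegpumidf -> deknimegpumidef -> deknimegpumudef -> deknimegpimudef
lemma: deknimeg; VEL=ak; SUR=mi; NUM=ib


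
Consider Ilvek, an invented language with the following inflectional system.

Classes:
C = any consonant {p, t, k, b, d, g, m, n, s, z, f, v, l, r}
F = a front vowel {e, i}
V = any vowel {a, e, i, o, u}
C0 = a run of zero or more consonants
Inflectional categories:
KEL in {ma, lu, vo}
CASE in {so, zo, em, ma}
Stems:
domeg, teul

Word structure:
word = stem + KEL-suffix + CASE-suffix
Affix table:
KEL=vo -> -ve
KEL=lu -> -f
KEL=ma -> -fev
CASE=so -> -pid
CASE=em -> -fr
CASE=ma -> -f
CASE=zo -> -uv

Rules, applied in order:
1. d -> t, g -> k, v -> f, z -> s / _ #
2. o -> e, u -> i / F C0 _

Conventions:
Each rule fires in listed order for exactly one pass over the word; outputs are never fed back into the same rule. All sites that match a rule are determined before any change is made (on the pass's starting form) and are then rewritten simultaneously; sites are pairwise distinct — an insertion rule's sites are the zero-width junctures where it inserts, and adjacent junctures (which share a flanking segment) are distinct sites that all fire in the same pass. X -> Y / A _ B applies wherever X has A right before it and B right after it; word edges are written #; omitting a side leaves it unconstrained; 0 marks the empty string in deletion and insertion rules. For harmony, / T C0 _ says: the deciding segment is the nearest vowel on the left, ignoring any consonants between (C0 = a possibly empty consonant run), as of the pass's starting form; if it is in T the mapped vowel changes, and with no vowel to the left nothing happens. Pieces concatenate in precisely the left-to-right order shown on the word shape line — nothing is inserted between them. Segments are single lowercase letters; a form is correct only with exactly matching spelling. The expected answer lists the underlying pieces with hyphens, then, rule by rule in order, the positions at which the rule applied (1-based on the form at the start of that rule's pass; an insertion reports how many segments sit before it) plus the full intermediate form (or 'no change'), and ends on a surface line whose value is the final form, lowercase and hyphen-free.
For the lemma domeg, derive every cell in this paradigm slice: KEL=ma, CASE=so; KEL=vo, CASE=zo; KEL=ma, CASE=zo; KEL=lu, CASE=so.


cell KEL=ma, CASE=so:
underlying: domeg-fev-pid
1. d -> t, g -> k, v -> f, z -> s / _ #: fires at position(s) 11: domegfevpit
2. o -> e, u -> i / F C0 _: no change
surface: domegfevpit

cell KEL=vo, CASE=zo:
underlying: domeg-ve-uv
1. d -> t, g -> k, v -> f, z -> s / _ #: fires at position(s) 9: domegveuf
2. o -> e, u -> i / F C0 _: fires at position(s) 8: domegveif
surface: domegveif

cell KEL=ma, CASE=zo:
underlying: domeg-fev-uv
1. d -> t, g -> k, v -> f, z -> s / _ #: fires at position(s) 10: domegfevuf
2. o -> e, u -> i / F C0 _: fires at position(s) 9: domegfevif
surface: domegfevif

cell KEL=lu, CASE=so:
underlying: domeg-f-pid
1. d -> t, g -> k, v -> f, z -> s / _ #: fires at position(s) 9: domegfpit
2. o -> e, u -> i / F C0 _: no change
surface: domegfpit


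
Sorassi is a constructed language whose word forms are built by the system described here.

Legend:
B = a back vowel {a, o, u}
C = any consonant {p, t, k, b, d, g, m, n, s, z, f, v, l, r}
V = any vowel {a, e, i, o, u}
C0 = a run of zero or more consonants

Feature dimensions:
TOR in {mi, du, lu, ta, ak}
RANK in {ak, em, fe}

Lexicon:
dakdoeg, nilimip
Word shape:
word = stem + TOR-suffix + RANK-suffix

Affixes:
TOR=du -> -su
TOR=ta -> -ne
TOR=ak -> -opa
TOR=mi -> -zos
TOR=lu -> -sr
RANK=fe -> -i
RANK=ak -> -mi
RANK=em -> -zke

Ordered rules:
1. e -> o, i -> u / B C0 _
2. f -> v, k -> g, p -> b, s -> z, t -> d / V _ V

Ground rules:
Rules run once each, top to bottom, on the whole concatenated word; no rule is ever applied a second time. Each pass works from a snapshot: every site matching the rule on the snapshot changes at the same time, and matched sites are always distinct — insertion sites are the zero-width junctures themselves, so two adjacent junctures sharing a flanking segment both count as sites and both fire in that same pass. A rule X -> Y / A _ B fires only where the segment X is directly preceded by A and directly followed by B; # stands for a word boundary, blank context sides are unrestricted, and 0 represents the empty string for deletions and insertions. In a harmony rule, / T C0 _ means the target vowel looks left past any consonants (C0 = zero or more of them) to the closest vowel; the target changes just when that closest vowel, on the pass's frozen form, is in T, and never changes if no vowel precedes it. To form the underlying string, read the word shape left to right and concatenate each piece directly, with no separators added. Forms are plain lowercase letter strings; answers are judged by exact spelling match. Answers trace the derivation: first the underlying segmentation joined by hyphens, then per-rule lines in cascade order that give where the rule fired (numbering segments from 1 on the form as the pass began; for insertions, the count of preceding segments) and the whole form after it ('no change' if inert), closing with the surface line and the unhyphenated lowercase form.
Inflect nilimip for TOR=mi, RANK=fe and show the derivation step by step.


underlying: nilimip-zos-i
1. e -> o, i -> u / B C0 _: fires at position(s) 11: nilimipzosu
2. f -> v, k -> g, p -> b, s -> z, t -> d / V _ V: fires at position(s) 10: nilimipzozu
surface: nilimipzozu


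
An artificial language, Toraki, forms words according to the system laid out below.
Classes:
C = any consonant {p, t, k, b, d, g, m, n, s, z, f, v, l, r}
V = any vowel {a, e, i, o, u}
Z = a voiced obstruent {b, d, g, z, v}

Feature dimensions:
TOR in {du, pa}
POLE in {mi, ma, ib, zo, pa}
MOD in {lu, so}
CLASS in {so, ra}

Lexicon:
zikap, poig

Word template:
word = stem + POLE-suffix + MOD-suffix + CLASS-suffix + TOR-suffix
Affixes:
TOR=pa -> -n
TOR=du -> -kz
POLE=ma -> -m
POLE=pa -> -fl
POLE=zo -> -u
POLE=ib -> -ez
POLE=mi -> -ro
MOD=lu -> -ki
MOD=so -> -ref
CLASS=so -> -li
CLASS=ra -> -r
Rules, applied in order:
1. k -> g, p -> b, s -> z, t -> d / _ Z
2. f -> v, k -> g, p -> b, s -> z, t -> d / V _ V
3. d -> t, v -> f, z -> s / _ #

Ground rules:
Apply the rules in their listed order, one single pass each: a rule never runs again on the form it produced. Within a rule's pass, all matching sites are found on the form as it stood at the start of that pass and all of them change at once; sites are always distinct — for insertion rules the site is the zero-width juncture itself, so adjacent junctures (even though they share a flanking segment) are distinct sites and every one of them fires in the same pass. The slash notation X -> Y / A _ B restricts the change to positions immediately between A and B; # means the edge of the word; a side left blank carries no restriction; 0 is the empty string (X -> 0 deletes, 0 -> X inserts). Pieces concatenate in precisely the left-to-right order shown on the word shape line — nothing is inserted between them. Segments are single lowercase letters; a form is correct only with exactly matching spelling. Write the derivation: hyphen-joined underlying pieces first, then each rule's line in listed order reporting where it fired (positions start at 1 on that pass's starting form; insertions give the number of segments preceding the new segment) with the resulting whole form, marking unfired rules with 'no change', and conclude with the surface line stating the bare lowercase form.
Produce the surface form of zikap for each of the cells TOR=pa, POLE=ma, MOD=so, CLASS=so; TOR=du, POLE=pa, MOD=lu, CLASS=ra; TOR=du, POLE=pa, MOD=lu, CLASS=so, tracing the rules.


cell TOR=pa, POLE=ma, MOD=so, CLASS=so:
underlying: zikap-m-ref-li-n
1. k -> g, p -> b, s -> z, t -> d / _ Z: no change
2. f -> v, k -> g, p -> b, s -> z, t -> d / V _ V: fires at position(s) 3: zigapmreflin
3. d -> t, v -> f, z -> s / _ #: no change
surface: zigapmreflin

cell TOR=du, POLE=pa, MOD=lu, CLASS=ra:
underlying: zikap-fl-ki-r-kz
1. k -> g, p -> b, s -> z, t -> d / _ Z: fires at position(s) 11: zikapflkirgz
2. f -> v, k -> g, p -> b, s -> z, t -> d / V _ V: fires at position(s) 3: zigapflkirgz
3. d -> t, v -> f, z -> s / _ #: fires at position(s) 12: zigapflkirgs
surface: zigapflkirgs

cell TOR=du, POLE=pa, MOD=lu, CLASS=so:
underlying: zikap-fl-ki-li-kz
1. k -> g, p -> b, s -> z, t -> d / _ Z: fires at position(s) 12: zikapflkiligz
2. f -> v, k -> g, p -> b, s -> z, t -> d / V _ V: fires at position(s) 3: zigapflkiligz
3. d -> t, v -> f, z -> s / _ #: fires at position(s) 13: zigapflkiligs
surface: zigapflkiligs


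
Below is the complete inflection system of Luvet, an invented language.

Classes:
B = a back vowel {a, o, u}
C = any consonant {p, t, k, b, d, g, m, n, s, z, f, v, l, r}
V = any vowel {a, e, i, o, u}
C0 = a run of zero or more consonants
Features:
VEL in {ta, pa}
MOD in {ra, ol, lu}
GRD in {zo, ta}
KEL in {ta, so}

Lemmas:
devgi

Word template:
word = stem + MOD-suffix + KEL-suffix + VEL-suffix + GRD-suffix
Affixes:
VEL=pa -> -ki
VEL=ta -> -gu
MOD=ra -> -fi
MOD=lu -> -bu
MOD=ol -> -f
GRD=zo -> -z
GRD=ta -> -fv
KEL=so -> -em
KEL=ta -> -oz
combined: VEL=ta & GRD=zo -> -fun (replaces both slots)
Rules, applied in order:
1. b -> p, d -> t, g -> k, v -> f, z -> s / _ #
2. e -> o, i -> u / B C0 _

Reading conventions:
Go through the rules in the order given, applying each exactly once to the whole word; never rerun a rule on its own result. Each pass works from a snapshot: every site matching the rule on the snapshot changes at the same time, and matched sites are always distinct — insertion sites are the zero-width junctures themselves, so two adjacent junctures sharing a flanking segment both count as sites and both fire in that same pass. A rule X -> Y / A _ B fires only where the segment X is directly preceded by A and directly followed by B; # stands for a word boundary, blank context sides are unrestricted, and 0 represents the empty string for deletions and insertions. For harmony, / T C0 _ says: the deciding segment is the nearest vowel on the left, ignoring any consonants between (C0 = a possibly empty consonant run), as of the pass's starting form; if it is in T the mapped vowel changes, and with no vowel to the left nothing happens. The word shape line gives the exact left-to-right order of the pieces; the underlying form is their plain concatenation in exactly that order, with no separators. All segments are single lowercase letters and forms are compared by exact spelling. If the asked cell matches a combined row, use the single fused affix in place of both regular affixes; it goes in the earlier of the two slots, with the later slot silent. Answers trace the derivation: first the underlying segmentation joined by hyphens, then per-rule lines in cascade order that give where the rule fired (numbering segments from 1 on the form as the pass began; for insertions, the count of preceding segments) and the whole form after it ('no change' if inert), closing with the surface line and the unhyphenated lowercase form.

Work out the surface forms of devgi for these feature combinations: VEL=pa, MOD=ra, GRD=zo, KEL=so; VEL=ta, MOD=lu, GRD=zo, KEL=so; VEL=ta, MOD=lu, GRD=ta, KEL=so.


cell VEL=pa, MOD=ra, GRD=zo, KEL=so:
underlying: devgi-fi-em-ki-z
1. b -> p, d -> t, g -> k, v -> f, z -> s / _ #: fires at position(s) 12: devgifiemkis
2. e -> o, i -> u / B C0 _: no change
surface: devgifiemkis

cell VEL=ta, MOD=lu, GRD=zo, KEL=so:
underlying: devgi-bu-em-fun
1. b -> p, d -> t, g -> k, v -> f, z -> s / _ #: no change
2. e -> o, i -> u / B C0 _: fires at position(s) 8: devgibuomfun
surface: devgibuomfun

cell VEL=ta, MOD=lu, GRD=ta, KEL=so:
underlying: devgi-bu-em-gu-fv
1. b -> p, d -> t, g -> k, v -> f, z -> s / _ #: fires at position(s) 13: devgibuemguff
2. e -> o, i -> u / B C0 _: fires at position(s) 8: devgibuomguff
surface: devgibuomguff


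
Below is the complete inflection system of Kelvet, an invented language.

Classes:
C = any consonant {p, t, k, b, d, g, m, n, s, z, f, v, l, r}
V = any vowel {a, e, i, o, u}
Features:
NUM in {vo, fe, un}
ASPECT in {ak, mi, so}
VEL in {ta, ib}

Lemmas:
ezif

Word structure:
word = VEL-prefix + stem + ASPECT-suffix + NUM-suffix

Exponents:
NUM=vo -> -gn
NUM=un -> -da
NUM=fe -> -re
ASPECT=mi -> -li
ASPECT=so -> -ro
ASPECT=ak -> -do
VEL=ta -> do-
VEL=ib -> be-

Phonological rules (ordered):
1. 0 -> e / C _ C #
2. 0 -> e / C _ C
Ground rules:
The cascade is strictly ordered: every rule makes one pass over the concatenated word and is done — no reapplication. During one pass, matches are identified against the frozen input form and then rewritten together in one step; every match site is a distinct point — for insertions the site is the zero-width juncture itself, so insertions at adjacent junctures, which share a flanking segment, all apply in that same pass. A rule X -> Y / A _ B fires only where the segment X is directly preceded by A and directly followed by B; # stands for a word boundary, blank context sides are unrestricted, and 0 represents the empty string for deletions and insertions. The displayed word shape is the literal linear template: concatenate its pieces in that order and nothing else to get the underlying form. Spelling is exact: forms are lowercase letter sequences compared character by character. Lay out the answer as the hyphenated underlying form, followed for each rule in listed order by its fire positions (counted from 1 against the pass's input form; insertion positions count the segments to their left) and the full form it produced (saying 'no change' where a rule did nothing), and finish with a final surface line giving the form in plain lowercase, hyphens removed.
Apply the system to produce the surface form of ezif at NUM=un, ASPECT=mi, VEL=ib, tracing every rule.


underlying: be-ezif-li-da
1. 0 -> e / C _ C #: no change
2. 0 -> e / C _ C: inserts after position(s) 6: beezifelida
surface: beezifelida


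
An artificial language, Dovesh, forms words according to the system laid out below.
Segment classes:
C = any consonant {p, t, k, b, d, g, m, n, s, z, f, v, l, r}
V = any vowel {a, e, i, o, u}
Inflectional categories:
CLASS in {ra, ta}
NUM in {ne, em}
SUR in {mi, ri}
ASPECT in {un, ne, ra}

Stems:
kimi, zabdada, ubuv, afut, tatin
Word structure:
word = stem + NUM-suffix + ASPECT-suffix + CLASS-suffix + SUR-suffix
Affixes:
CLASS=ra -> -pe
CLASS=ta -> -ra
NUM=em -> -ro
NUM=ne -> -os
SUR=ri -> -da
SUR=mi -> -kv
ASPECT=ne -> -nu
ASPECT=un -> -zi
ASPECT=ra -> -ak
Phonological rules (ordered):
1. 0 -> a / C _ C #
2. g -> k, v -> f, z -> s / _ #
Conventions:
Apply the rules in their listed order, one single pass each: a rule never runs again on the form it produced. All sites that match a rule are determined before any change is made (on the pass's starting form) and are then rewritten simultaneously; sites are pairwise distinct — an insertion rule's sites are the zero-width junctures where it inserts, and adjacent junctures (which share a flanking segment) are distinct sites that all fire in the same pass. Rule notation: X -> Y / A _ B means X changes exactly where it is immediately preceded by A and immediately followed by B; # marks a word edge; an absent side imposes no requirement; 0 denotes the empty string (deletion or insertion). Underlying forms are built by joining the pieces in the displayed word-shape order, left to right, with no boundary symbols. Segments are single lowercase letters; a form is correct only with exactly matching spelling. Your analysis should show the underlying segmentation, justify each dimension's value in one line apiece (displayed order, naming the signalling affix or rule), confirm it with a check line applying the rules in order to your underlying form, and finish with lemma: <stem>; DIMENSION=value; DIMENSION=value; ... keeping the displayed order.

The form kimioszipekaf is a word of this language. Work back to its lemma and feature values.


underlying: kimi-os-zi-pe-kv
CLASS=ra - signalled by the affix -pe
NUM=ne - signalled by the affix -os
SUR=mi - signalled by the affix -kv
ASPECT=un - signalled by the affix -zi
check: kimioszipekv -> kimioszipekav -> kimioszipekaf
lemma: kimi; CLASS=ra; NUM=ne; SUR=mi; ASPECT=un


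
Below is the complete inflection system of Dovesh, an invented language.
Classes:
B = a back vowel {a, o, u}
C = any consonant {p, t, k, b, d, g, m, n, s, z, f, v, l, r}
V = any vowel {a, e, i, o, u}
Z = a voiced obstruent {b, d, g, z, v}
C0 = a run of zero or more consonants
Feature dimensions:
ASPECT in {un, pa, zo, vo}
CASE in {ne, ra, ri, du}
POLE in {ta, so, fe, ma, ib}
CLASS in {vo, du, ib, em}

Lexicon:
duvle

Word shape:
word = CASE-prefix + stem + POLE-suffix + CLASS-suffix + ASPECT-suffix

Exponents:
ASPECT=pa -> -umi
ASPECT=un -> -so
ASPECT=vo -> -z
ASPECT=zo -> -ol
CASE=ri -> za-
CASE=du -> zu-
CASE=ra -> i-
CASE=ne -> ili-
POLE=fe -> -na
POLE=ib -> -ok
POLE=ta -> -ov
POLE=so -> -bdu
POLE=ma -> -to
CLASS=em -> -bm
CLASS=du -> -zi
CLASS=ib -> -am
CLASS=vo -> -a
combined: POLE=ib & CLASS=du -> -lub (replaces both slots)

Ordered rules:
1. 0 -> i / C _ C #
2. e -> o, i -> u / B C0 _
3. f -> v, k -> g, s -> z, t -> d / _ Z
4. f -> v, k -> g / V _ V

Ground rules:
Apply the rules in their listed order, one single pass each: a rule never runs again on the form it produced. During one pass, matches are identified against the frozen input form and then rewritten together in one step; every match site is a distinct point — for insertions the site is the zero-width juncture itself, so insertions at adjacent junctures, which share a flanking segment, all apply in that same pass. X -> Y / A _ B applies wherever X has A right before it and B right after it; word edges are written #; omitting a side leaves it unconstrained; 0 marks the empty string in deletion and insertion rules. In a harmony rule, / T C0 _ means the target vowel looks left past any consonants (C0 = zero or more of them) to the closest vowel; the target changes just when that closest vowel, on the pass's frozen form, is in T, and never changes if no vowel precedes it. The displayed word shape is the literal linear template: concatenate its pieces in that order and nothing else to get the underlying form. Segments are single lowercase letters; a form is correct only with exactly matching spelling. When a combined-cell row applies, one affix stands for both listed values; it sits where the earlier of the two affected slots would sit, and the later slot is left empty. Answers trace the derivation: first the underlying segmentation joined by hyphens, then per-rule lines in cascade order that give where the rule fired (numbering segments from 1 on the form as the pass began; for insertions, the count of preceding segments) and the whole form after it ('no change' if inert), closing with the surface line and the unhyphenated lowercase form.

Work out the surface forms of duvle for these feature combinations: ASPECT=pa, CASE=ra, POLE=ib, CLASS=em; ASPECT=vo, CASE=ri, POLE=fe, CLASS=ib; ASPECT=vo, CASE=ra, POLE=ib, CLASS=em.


cell ASPECT=pa, CASE=ra, POLE=ib, CLASS=em:
underlying: i-duvle-ok-bm-umi
1. 0 -> i / C _ C #: no change
2. e -> o, i -> u / B C0 _: fires at position(s) 6, 13: iduvlookbmumu
3. f -> v, k -> g, s -> z, t -> d / _ Z: fires at position(s) 8: iduvloogbmumu
4. f -> v, k -> g / V _ V: no change
surface: iduvloogbmumu

cell ASPECT=vo, CASE=ri, POLE=fe, CLASS=ib:
underlying: za-duvle-na-am-z
1. 0 -> i / C _ C #: inserts after position(s) 11: zaduvlenaamiz
2. e -> o, i -> u / B C0 _: fires at position(s) 7, 12: zaduvlonaamuz
3. f -> v, k -> g, s -> z, t -> d / _ Z: no change
4. f -> v, k -> g / V _ V: no change
surface: zaduvlonaamuz

cell ASPECT=vo, CASE=ra, POLE=ib, CLASS=em:
underlying: i-duvle-ok-bm-z
1. 0 -> i / C _ C #: inserts after position(s) 10: iduvleokbmiz
2. e -> o, i -> u / B C0 _: fires at position(s) 6, 11: iduvlookbmuz
3. f -> v, k -> g, s -> z, t -> d / _ Z: fires at position(s) 8: iduvloogbmuz
4. f -> v, k -> g / V _ V: no change
surface: iduvloogbmuz
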